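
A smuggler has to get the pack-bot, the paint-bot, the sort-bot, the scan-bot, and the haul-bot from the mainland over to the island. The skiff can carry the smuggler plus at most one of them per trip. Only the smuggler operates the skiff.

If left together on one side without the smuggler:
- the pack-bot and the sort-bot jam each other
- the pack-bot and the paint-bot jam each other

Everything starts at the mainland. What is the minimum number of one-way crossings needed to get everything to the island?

11

Counting alone: the smuggler can take at most 1 across per trip to the island, so moving all 5 needs at least 5 loaded trips out, with a return between consecutive ones — at least 9 crossings.
The safety rule pushes this higher. Following every safe sequence of crossings, the most of the 5 that can be at the island as the skiff arrives there on crossing 9 is 4 — never all 5.
So no plan with fewer than 11 crossings exists, and this one achieves 11:
1. Smuggler goes to the island with the pack-bot.  [the mainland: the haul-bot, the paint-bot, the scan-bot, the sort-bot | the island: the pack-bot]
2. Smuggler goes back to the mainland alone.  [the mainland: the haul-bot, the paint-bot, the scan-bot, the sort-bot | the island: the pack-bot]
3. Smuggler goes to the island with the paint-bot.  [the mainland: the haul-bot, the scan-bot, the sort-bot | the island: the pack-bot, the paint-bot]
4. Smuggler goes back to the mainland with the pack-bot.  [the mainland: the haul-bot, the pack-bot, the scan-bot, the sort-bot | the island: the paint-bot]
5. Smuggler goes to the island with the sort-bot.  [the mainland: the haul-bot, the pack-bot, the scan-bot | the island: the paint-bot, the sort-bot]
6. Smuggler goes back to the mainland alone.  [the mainland: the haul-bot, the pack-bot, the scan-bot | the island: the paint-bot, the sort-bot]
7. Smuggler goes to the island with the scan-bot.  [the mainland: the haul-bot, the pack-bot | the island: the paint-bot, the scan-bot, the sort-bot]
8. Smuggler goes back to the mainland alone.  [the mainland: the haul-bot, the pack-bot | the island: the paint-bot, the scan-bot, the sort-bot]
9. Smuggler goes to the island with the haul-bot.  [the mainland: the pack-bot | the island: the haul-bot, the paint-bot, the scan-bot, the sort-bot]
10. Smuggler goes back to the mainland alone.  [the mainland: the pack-bot | the island: the haul-bot, the paint-bot, the scan-bot, the sort-bot]
11. Smuggler goes to the island with the pack-bot.  [the mainland: — | the island: the haul-bot, the pack-bot, the paint-bot, the scan-bot, the sort-bot]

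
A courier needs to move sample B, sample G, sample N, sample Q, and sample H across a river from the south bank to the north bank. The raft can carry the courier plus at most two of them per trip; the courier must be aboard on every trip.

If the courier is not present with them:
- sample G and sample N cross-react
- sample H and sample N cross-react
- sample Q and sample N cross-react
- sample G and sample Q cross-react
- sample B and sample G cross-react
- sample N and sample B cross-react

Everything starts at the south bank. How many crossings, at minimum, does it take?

Counting alone: the courier can take at most 2 across per trip to the north bank, so moving all 5 needs at least 3 loaded trips out, with a return between consecutive ones — at least 5 crossings.
The safety rule pushes this higher. Following every safe sequence of crossings, the most of the 5 that can be at the north bank as the raft arrives there on crossing 5 is 4 — never all 5.
So no plan with fewer than 7 crossings exists, and this one achieves 7:
1. Courier goes to the north bank with sample G and sample N.
2. Courier goes back to the south bank with sample G.
3. Courier goes to the north bank with sample B and sample Q.
4. Courier goes back to the south bank with sample N.
5. Courier goes to the north bank with sample G and sample H.
6. Courier goes back to the south bank with sample G.
7. Courier goes to the north bank with sample G and sample N.

7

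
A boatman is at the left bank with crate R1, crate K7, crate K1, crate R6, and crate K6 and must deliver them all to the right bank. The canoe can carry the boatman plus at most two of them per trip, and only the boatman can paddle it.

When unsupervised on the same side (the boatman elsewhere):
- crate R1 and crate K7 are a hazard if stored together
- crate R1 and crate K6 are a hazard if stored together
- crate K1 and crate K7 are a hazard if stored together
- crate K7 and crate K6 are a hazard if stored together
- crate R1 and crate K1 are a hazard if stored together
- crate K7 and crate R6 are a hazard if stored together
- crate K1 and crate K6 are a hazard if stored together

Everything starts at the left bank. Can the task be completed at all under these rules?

No

Whatever the first load, the items left behind include a forbidden pair without the boatman. No opening move is safe, so no plan exists.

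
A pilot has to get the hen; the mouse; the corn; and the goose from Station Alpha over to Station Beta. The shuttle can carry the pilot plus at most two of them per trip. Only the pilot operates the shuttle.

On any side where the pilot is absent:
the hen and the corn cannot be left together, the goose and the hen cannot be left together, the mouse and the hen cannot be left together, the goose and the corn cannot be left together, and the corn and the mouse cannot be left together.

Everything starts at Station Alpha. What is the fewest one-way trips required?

5

Counting alone: the pilot can take at most 2 across per trip to Station Beta, so moving all 4 needs at least 2 loaded trips out, with a return between consecutive ones — at least 3 crossings.
The safety rule pushes this higher. Following every safe sequence of crossings, the most of the 4 that can be at Station Beta as the shuttle arrives there on crossing 3 is 3 — never all 4.
So no plan with fewer than 5 crossings exists, and this one achieves 5:
1. Pilot goes to Station Beta with the corn and the hen.
2. Pilot goes back to Station Alpha with the hen.
3. Pilot goes to Station Beta with the goose and the mouse.
4. Pilot goes back to Station Alpha with the corn.
5. Pilot goes to Station Beta with the corn and the hen.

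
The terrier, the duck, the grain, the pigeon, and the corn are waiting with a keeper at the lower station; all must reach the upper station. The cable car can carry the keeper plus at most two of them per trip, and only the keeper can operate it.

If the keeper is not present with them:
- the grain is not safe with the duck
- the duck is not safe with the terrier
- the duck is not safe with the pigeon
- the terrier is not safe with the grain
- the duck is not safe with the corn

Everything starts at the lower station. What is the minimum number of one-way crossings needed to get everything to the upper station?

Counting alone: the keeper can take at most 2 across per trip to the upper station, so moving all 5 needs at least 3 loaded trips out, with a return between consecutive ones — at least 5 crossings.
The safety rule pushes this higher. Following every safe sequence of crossings, the most of the 5 that can be at the upper station as the cable car arrives there on crossing 5 is 4 — never all 5.
So no plan with fewer than 7 crossings exists, and this one achieves 7:
1. Keeper goes to the upper station with the duck and the terrier.
2. Keeper goes back to the lower station with the terrier.
3. Keeper goes to the upper station with the pigeon and the terrier.
4. Keeper goes back to the lower station with the duck.
5. Keeper goes to the upper station with the corn and the duck.
6. Keeper goes back to the lower station with the duck.
7. Keeper goes to the upper station with the duck and the grain.

7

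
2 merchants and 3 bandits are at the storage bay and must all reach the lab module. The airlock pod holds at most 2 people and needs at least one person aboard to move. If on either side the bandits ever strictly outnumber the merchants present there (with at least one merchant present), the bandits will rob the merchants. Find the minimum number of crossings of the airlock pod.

impossible

The bandits already outnumber the merchants at the storage bay before anyone moves, so the starting position itself is disallowed.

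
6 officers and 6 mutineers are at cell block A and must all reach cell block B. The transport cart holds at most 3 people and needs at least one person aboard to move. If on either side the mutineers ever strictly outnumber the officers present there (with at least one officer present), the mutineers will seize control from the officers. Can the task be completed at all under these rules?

Following every safe sequence of crossings from the start, the most of the 12 that can be at cell block B as the transport cart arrives there on crossings 1, 3, 5 is 3, 5, 6 respectively; the best ever achieved is 6 of 12.
From crossing 7 on, no configuration arises that was not already reachable earlier: only 17 distinct safe configurations (who is on which side, and where the transport cart is) can ever be reached, none of them has everyone across, and every continuation just revisits them. They are: 0 officers + 0 mutineers across (transport cart back at the start); 0 officers + 1 mutineer across (transport cart there); 0 officers + 1 mutineer across (transport cart back at the start); 0 officers + 2 mutineers across (transport cart there); 0 officers + 2 mutineers across (transport cart back at the start); 0 officers + 3 mutineers across (transport cart there); 0 officers + 3 mutineers across (transport cart back at the start); 0 officers + 4 mutineers across (transport cart there); 0 officers + 4 mutineers across (transport cart back at the start); 0 officers + 5 mutineers across (transport cart there); 0 officers + 5 mutineers across (transport cart back at the start); 0 officers + 6 mutineers across (transport cart there); 1 officer + 1 mutineer across (transport cart there); 1 officer + 1 mutineer across (transport cart back at the start); 2 officers + 2 mutineers across (transport cart there); 2 officers + 2 mutineers across (transport cart back at the start); 3 officers + 3 mutineers across (transport cart there). So no valid plan exists.

No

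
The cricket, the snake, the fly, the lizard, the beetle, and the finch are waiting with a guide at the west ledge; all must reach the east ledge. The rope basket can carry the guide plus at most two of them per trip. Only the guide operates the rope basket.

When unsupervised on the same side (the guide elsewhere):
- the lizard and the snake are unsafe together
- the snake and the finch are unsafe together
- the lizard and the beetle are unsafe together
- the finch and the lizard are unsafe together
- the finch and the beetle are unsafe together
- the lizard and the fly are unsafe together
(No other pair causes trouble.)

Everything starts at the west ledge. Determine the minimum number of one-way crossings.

Counting alone: the guide can take at most 2 across per trip to the east ledge, so moving all 6 needs at least 3 loaded trips out, with a return between consecutive ones — at least 5 crossings.
The safety rule pushes this higher. Following every safe sequence of crossings, the most of the 6 that can be at the east ledge as the rope basket arrives there on crossings 5, 7 is 4, 5 respectively — never all 6.
So no plan with fewer than 9 crossings exists, and this one achieves 9:
1. Guide goes to the east ledge with the finch and the lizard.
2. Guide goes back to the west ledge with the lizard.
3. Guide goes to the east ledge with the cricket and the lizard.
4. Guide goes back to the west ledge with the lizard.
5. Guide goes to the east ledge with the fly and the lizard.
6. Guide goes back to the west ledge with the lizard.
7. Guide goes to the east ledge with the beetle and the snake.
8. Guide goes back to the west ledge with the finch.
9. Guide goes to the east ledge with the finch and the lizard.

9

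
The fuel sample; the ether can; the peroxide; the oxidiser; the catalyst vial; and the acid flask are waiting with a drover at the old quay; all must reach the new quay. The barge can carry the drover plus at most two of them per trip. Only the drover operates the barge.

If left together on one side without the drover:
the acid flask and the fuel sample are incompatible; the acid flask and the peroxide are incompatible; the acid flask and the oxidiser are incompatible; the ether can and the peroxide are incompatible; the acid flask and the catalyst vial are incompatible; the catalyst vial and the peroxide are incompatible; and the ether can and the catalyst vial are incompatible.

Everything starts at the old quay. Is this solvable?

Whatever the first load, the items left behind include a forbidden pair without the drover. No opening move is safe, so no plan exists.

No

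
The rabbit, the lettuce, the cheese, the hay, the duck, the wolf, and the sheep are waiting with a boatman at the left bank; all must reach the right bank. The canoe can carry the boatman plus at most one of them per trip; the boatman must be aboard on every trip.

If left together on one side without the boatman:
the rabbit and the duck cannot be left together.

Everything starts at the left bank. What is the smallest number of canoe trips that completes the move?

13

Counting alone: the boatman can take at most 1 across per trip to the right bank, so moving all 7 needs at least 7 loaded trips out, with a return between consecutive ones — at least 13 crossings.
The plan below uses exactly 13 crossings, so it is optimal:
1. Boatman goes to the right bank with the rabbit.
2. Boatman goes back to the left bank alone.
3. Boatman goes to the right bank with the lettuce.
4. Boatman goes back to the left bank alone.
5. Boatman goes to the right bank with the cheese.
6. Boatman goes back to the left bank alone.
7. Boatman goes to the right bank with the hay.
8. Boatman goes back to the left bank alone.
9. Boatman goes to the right bank with the wolf.
10. Boatman goes back to the left bank alone.
11. Boatman goes to the right bank with the sheep.
12. Boatman goes back to the left bank alone.
13. Boatman goes to the right bank with the duck.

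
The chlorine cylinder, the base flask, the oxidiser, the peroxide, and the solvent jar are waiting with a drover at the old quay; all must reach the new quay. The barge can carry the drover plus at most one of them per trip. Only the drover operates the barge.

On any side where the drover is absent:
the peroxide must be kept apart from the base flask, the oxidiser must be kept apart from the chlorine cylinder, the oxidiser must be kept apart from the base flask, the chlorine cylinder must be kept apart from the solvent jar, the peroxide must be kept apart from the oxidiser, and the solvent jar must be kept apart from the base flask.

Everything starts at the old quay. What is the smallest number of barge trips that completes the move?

impossible

Whatever the first load, the items left behind include a forbidden pair without the drover. No opening move is safe, so no plan exists.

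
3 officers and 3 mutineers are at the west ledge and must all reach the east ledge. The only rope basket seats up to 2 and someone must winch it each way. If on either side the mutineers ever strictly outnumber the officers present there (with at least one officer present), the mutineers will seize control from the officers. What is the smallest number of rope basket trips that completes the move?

11

Counting alone: each trip to the east ledge takes at most 2 across and each return brings at least 1 back, so after t trips out (and t−1 returns) at most 2t − (t−1) of the 6 are across; that first reaches 6 at t = 5, so at least 9 crossings are needed.
The safety rule pushes this higher. Following every safe sequence of crossings, the most of the 6 that can be at the east ledge as the rope basket arrives there on crossing 9 is 5 — never all 6.
So no plan with fewer than 11 crossings exists, and this one achieves 11:
1. 2 mutineers → the east ledge.  (the west ledge: 3O 1M; the east ledge: 0O 2M)
2. 1 mutineer ← the west ledge.  (the west ledge: 3O 2M; the east ledge: 0O 1M)
3. 2 mutineers → the east ledge.  (the west ledge: 3O 0M; the east ledge: 0O 3M)
4. 1 mutineer ← the west ledge.  (the west ledge: 3O 1M; the east ledge: 0O 2M)
5. 2 officers → the east ledge.  (the west ledge: 1O 1M; the east ledge: 2O 2M)
6. 1 officer and 1 mutineer ← the west ledge.  (the west ledge: 2O 2M; the east ledge: 1O 1M)
7. 2 officers → the east ledge.  (the west ledge: 0O 2M; the east ledge: 3O 1M)
8. 1 mutineer ← the west ledge.  (the west ledge: 0O 3M; the east ledge: 3O 0M)
9. 2 mutineers → the east ledge.  (the west ledge: 0O 1M; the east ledge: 3O 2M)
10. 1 mutineer ← the west ledge.  (the west ledge: 0O 2M; the east ledge: 3O 1M)
11. 2 mutineers → the east ledge.  (the west ledge: 0O 0M; the east ledge: 3O 3M)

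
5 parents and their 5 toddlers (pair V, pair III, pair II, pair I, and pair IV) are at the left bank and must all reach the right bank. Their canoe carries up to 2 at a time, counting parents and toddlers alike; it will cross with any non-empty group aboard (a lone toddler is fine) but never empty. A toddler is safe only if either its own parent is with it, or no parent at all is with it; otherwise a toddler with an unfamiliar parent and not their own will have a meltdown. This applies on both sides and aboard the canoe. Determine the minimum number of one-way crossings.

impossible

Following every safe sequence of crossings from the start, the most of the 10 that can be at the right bank as the canoe arrives there on crossings 1, 3, 5, 7 is 2, 3, 4, 5 respectively; the best ever achieved is 5 of 10.
From crossing 9 on, no configuration arises that was not already reachable earlier: only 82 distinct safe configurations (who is on which side, and where the canoe is) can ever be reached, none of them has everyone across, and every continuation just revisits them. So no valid plan exists.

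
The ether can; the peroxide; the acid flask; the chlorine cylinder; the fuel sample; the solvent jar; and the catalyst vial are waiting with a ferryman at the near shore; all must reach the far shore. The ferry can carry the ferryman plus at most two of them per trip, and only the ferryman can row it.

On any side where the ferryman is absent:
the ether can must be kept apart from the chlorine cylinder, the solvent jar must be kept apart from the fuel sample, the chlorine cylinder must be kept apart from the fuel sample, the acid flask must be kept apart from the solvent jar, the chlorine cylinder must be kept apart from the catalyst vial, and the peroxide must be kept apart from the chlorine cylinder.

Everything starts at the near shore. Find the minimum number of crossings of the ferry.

Counting alone: the ferryman can take at most 2 across per trip to the far shore, so moving all 7 needs at least 4 loaded trips out, with a return between consecutive ones — at least 7 crossings.
The safety rule pushes this higher. Following every safe sequence of crossings, the most of the 7 that can be at the far shore as the ferry arrives there on crossing 7 is 6 — never all 7.
So no plan with fewer than 9 crossings exists, and this one achieves 9:
1. Ferryman goes to the far shore with the chlorine cylinder and the solvent jar.
2. Ferryman goes back to the near shore alone.
3. Ferryman goes to the far shore with the acid flask.
4. Ferryman goes back to the near shore with the solvent jar.
5. Ferryman goes to the far shore with the ether can and the fuel sample.
6. Ferryman goes back to the near shore with the chlorine cylinder.
7. Ferryman goes to the far shore with the catalyst vial and the peroxide.
8. Ferryman goes back to the near shore alone.
9. Ferryman goes to the far shore with the chlorine cylinder and the solvent jar.

9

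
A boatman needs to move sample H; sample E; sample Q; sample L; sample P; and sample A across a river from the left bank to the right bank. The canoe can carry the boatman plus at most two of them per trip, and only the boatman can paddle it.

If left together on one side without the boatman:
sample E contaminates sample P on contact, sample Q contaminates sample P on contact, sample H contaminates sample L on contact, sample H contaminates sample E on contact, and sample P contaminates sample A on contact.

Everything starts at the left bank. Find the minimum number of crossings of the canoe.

7

Counting alone: the boatman can take at most 2 across per trip to the right bank, so moving all 6 needs at least 3 loaded trips out, with a return between consecutive ones — at least 5 crossings.
The safety rule pushes this higher. Following every safe sequence of crossings, the most of the 6 that can be at the right bank as the canoe arrives there on crossing 5 is 5 — never all 6.
So no plan with fewer than 7 crossings exists, and this one achieves 7:
1. Boatman goes to the right bank with sample H and sample P.
2. Boatman goes back to the left bank alone.
3. Boatman goes to the right bank with sample E and sample Q.
4. Boatman goes back to the left bank with sample H and sample P.
5. Boatman goes to the right bank with sample A and sample L.
6. Boatman goes back to the left bank alone.
7. Boatman goes to the right bank with sample H and sample P.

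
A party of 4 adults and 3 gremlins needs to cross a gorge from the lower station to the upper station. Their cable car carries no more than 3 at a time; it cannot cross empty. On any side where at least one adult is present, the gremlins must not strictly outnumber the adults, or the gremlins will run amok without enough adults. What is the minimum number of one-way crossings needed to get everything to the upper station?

Counting alone: each trip to the upper station takes at most 3 across and each return brings at least 1 back, so after t trips out (and t−1 returns) at most 3t − (t−1) of the 7 are across; that first reaches 7 at t = 3, so at least 5 crossings are needed.
The plan below uses exactly 5 crossings, so it is optimal:
1. 3 gremlins → the upper station.  (the lower station: 4A 0G; the upper station: 0A 3G)
2. 1 gremlin ← the lower station.  (the lower station: 4A 1G; the upper station: 0A 2G)
3. 3 adults → the upper station.  (the lower station: 1A 1G; the upper station: 3A 2G)
4. 1 adult ← the lower station.  (the lower station: 2A 1G; the upper station: 2A 2G)
5. 2 adults and 1 gremlin → the upper station.  (the lower station: 0A 0G; the upper station: 4A 3G)

5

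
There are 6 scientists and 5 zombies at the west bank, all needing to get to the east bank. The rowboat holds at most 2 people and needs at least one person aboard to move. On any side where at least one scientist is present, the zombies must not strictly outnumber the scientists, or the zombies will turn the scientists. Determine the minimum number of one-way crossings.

19

Counting alone: each trip to the east bank takes at most 2 across and each return brings at least 1 back, so after t trips out (and t−1 returns) at most 2t − (t−1) of the 11 are across; that first reaches 11 at t = 10, so at least 19 crossings are needed.
The plan below uses exactly 19 crossings, so it is optimal:
1. 2 zombies → the east bank.  (the west bank: 6S 3Z; the east bank: 0S 2Z)
2. 1 zombie ← the west bank.  (the west bank: 6S 4Z; the east bank: 0S 1Z)
3. 2 zombies → the east bank.  (the west bank: 6S 2Z; the east bank: 0S 3Z)
4. 1 zombie ← the west bank.  (the west bank: 6S 3Z; the east bank: 0S 2Z)
5. 2 scientists → the east bank.  (the west bank: 4S 3Z; the east bank: 2S 2Z)
6. 1 zombie ← the west bank.  (the west bank: 4S 4Z; the east bank: 2S 1Z)
7. 1 scientist and 1 zombie → the east bank.  (the west bank: 3S 3Z; the east bank: 3S 2Z)
8. 1 scientist ← the west bank.  (the west bank: 4S 3Z; the east bank: 2S 2Z)
9. 1 scientist and 1 zombie → the east bank.  (the west bank: 3S 2Z; the east bank: 3S 3Z)
10. 1 zombie ← the west bank.  (the west bank: 3S 3Z; the east bank: 3S 2Z)
11. 1 scientist and 1 zombie → the east bank.  (the west bank: 2S 2Z; the east bank: 4S 3Z)
12. 1 scientist ← the west bank.  (the west bank: 3S 2Z; the east bank: 3S 3Z)
13. 1 scientist and 1 zombie → the east bank.  (the west bank: 2S 1Z; the east bank: 4S 4Z)
14. 1 zombie ← the west bank.  (the west bank: 2S 2Z; the east bank: 4S 3Z)
15. 1 scientist and 1 zombie → the east bank.  (the west bank: 1S 1Z; the east bank: 5S 4Z)
16. 1 scientist ← the west bank.  (the west bank: 2S 1Z; the east bank: 4S 4Z)
17. 1 scientist and 1 zombie → the east bank.  (the west bank: 1S 0Z; the east bank: 5S 5Z)
18. 1 zombie ← the west bank.  (the west bank: 1S 1Z; the east bank: 5S 4Z)
19. 1 scientist and 1 zombie → the east bank.  (the west bank: 0S 0Z; the east bank: 6S 5Z)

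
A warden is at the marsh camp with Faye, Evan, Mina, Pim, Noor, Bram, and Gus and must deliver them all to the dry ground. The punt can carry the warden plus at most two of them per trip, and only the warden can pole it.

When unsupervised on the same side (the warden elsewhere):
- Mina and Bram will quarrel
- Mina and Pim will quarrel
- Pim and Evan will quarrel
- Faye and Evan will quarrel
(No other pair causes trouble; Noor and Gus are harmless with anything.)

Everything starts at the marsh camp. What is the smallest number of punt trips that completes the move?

9

Counting alone: the warden can take at most 2 across per trip to the dry ground, so moving all 7 needs at least 4 loaded trips out, with a return between consecutive ones — at least 7 crossings.
The safety rule pushes this higher. Following every safe sequence of crossings, the most of the 7 that can be at the dry ground as the punt arrives there on crossing 7 is 6 — never all 7.
So no plan with fewer than 9 crossings exists, and this one achieves 9:
1. Warden goes to the dry ground with Evan and Mina.  [the marsh camp: Bram, Faye, Gus, Noor, Pim | the dry ground: Evan, Mina]
2. Warden goes back to the marsh camp alone.  [the marsh camp: Bram, Faye, Gus, Noor, Pim | the dry ground: Evan, Mina]
3. Warden goes to the dry ground with Faye.  [the marsh camp: Bram, Gus, Noor, Pim | the dry ground: Evan, Faye, Mina]
4. Warden goes back to the marsh camp with Evan.  [the marsh camp: Bram, Evan, Gus, Noor, Pim | the dry ground: Faye, Mina]
5. Warden goes to the dry ground with Noor and Pim.  [the marsh camp: Bram, Evan, Gus | the dry ground: Faye, Mina, Noor, Pim]
6. Warden goes back to the marsh camp with Mina.  [the marsh camp: Bram, Evan, Gus, Mina | the dry ground: Faye, Noor, Pim]
7. Warden goes to the dry ground with Bram and Gus.  [the marsh camp: Evan, Mina | the dry ground: Bram, Faye, Gus, Noor, Pim]
8. Warden goes back to the marsh camp alone.  [the marsh camp: Evan, Mina | the dry ground: Bram, Faye, Gus, Noor, Pim]
9. Warden goes to the dry ground with Evan and Mina.  [the marsh camp: — | the dry ground: Bram, Evan, Faye, Gus, Mina, Noor, Pim]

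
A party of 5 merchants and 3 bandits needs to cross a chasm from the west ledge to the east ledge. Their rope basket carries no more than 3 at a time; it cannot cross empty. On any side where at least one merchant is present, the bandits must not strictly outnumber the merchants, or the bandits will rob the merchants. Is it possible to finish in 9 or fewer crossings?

Yes

Yes — this plan uses 7 crossings (≤ 9):
1. 2 bandits → the east ledge.  (the west ledge: 5M 1B; the east ledge: 0M 2B)
2. 1 bandit ← the west ledge.  (the west ledge: 5M 2B; the east ledge: 0M 1B)
3. 2 merchants and 1 bandit → the east ledge.  (the west ledge: 3M 1B; the east ledge: 2M 2B)
4. 1 bandit ← the west ledge.  (the west ledge: 3M 2B; the east ledge: 2M 1B)
5. 1 merchant and 2 bandits → the east ledge.  (the west ledge: 2M 0B; the east ledge: 3M 3B)
6. 1 bandit ← the west ledge.  (the west ledge: 2M 1B; the east ledge: 3M 2B)
7. 2 merchants and 1 bandit → the east ledge.  (the west ledge: 0M 0B; the east ledge: 5M 3B)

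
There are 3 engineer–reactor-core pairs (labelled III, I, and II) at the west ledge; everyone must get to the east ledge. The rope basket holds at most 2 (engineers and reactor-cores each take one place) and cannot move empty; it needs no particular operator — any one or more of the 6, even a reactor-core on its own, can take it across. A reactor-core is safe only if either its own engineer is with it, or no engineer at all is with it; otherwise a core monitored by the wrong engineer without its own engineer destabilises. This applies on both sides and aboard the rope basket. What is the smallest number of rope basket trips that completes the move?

11

Counting alone: each trip to the east ledge takes at most 2 across and each return brings at least 1 back, so after t trips out (and t−1 returns) at most 2t − (t−1) of the 6 are across; that first reaches 6 at t = 5, so at least 9 crossings are needed.
The safety rule pushes this higher. Following every safe sequence of crossings, the most of the 6 that can be at the east ledge as the rope basket arrives there on crossing 9 is 5 — never all 6.
So no plan with fewer than 11 crossings exists, and this one achieves 11:
1. engineer III and reactor-core III cross → the east ledge.
2. engineer III crosses ← the west ledge.
3. reactor-core I and reactor-core II cross → the east ledge.
4. reactor-core III crosses ← the west ledge.
5. engineer I and engineer II cross → the east ledge.
6. engineer I and reactor-core I cross ← the west ledge.
7. engineer I and engineer III cross → the east ledge.
8. reactor-core II crosses ← the west ledge.
9. reactor-core I and reactor-core III cross → the east ledge.
10. engineer II crosses ← the west ledge.
11. engineer II and reactor-core II cross → the east ledge.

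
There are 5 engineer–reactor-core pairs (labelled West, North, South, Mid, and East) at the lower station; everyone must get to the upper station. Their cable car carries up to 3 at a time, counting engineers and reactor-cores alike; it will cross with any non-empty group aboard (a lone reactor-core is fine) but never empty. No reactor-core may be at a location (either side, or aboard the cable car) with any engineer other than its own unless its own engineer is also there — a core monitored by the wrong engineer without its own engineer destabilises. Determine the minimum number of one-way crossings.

11

Counting alone: each trip to the upper station takes at most 3 across and each return brings at least 1 back, so after t trips out (and t−1 returns) at most 3t − (t−1) of the 10 are across; that first reaches 10 at t = 5, so at least 9 crossings are needed.
The safety rule pushes this higher. Following every safe sequence of crossings, the most of the 10 that can be at the upper station as the cable car arrives there on crossing 9 is 9 — never all 10.
So no plan with fewer than 11 crossings exists, and this one achieves 11:
1. engineer West and reactor-core West cross → the upper station.
2. engineer West crosses ← the lower station.
3. reactor-core Mid, reactor-core North, and reactor-core South cross → the upper station.
4. reactor-core West crosses ← the lower station.
5. engineer Mid, engineer North, and engineer South cross → the upper station.
6. engineer North and reactor-core North cross ← the lower station.
7. engineer East, engineer North, and engineer West cross → the upper station.
8. reactor-core South crosses ← the lower station.
9. reactor-core North and reactor-core West cross → the upper station.
10. reactor-core West crosses ← the lower station.
11. reactor-core East, reactor-core South, and reactor-core West cross → the upper station.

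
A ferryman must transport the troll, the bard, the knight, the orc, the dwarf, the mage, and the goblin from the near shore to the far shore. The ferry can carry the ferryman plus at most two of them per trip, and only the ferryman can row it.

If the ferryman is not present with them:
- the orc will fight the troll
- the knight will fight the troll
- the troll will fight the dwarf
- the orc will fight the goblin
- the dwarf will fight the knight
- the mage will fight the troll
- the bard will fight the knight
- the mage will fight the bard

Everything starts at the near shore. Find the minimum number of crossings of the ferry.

Whatever the first load, the items left behind include a forbidden pair without the ferryman. No opening move is safe, so no plan exists.

impossible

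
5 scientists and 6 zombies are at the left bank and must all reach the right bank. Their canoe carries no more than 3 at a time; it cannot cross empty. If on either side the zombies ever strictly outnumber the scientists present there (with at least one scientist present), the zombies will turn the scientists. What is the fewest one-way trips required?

impossible

The zombies already outnumber the scientists at the left bank before anyone moves, so the starting position itself is disallowed.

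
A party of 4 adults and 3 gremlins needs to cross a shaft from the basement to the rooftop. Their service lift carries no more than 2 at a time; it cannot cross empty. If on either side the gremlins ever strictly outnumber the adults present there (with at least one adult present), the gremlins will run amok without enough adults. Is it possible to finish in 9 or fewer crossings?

No

Counting alone: each trip to the rooftop takes at most 2 across and each return brings at least 1 back, so after t trips out (and t−1 returns) at most 2t − (t−1) of the 7 are across; that first reaches 7 at t = 6, so at least 11 crossings are needed.
Since 9 < 11, 9 crossings cannot be enough. (The shortest complete plan in fact takes 11:)
1. 2 gremlins → the rooftop.  (the basement: 4A 1G; the rooftop: 0A 2G)
2. 1 gremlin ← the basement.  (the basement: 4A 2G; the rooftop: 0A 1G)
3. 2 gremlins → the rooftop.  (the basement: 4A 0G; the rooftop: 0A 3G)
4. 1 gremlin ← the basement.  (the basement: 4A 1G; the rooftop: 0A 2G)
5. 2 adults → the rooftop.  (the basement: 2A 1G; the rooftop: 2A 2G)
6. 1 gremlin ← the basement.  (the basement: 2A 2G; the rooftop: 2A 1G)
7. 1 adult and 1 gremlin → the rooftop.  (the basement: 1A 1G; the rooftop: 3A 2G)
8. 1 adult ← the basement.  (the basement: 2A 1G; the rooftop: 2A 2G)
9. 1 adult and 1 gremlin → the rooftop.  (the basement: 1A 0G; the rooftop: 3A 3G)
10. 1 gremlin ← the basement.  (the basement: 1A 1G; the rooftop: 3A 2G)
11. 1 adult and 1 gremlin → the rooftop.  (the basement: 0A 0G; the rooftop: 4A 3G)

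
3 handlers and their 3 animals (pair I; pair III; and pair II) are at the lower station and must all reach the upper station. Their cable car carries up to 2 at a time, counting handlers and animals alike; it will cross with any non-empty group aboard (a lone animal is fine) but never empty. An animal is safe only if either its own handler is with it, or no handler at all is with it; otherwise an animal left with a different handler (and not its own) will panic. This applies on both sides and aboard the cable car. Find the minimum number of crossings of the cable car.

Counting alone: each trip to the upper station takes at most 2 across and each return brings at least 1 back, so after t trips out (and t−1 returns) at most 2t − (t−1) of the 6 are across; that first reaches 6 at t = 5, so at least 9 crossings are needed.
The safety rule pushes this higher. Following every safe sequence of crossings, the most of the 6 that can be at the upper station as the cable car arrives there on crossing 9 is 5 — never all 6.
So no plan with fewer than 11 crossings exists, and this one achieves 11:
1. animal I and handler I cross → the upper station.
2. handler I crosses ← the lower station.
3. animal II and animal III cross → the upper station.
4. animal I crosses ← the lower station.
5. handler II and handler III cross → the upper station.
6. animal III and handler III cross ← the lower station.
7. handler I and handler III cross → the upper station.
8. animal II crosses ← the lower station.
9. animal I and animal III cross → the upper station.
10. handler II crosses ← the lower station.
11. animal II and handler II cross → the upper station.

11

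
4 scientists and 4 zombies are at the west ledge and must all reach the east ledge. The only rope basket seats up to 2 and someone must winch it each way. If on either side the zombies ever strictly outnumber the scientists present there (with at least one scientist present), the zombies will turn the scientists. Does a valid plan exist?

No

Following every safe sequence of crossings from the start, the most of the 8 that can be at the east ledge as the rope basket arrives there on crossings 1, 3, 5 is 2, 3, 4 respectively; the best ever achieved is 4 of 8.
From crossing 7 on, no configuration arises that was not already reachable earlier: only 11 distinct safe configurations (who is on which side, and where the rope basket is) can ever be reached, none of them has everyone across, and every continuation just revisits them. They are: 0 scientists + 0 zombies across (rope basket back at the start); 0 scientists + 1 zombie across (rope basket there); 0 scientists + 1 zombie across (rope basket back at the start); 0 scientists + 2 zombies across (rope basket there); 0 scientists + 2 zombies across (rope basket back at the start); 0 scientists + 3 zombies across (rope basket there); 0 scientists + 3 zombies across (rope basket back at the start); 0 scientists + 4 zombies across (rope basket there); 1 scientist + 1 zombie across (rope basket there); 1 scientist + 1 zombie across (rope basket back at the start); 2 scientists + 2 zombies across (rope basket there). So no valid plan exists.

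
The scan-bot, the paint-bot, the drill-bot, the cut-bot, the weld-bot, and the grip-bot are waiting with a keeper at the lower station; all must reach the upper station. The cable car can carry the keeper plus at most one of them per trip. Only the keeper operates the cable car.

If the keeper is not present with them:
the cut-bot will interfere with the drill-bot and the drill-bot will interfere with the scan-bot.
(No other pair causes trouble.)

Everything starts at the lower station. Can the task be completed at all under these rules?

Yes

1. Keeper goes to the upper station with the drill-bot.  [the lower station: the cut-bot, the grip-bot, the paint-bot, the scan-bot, the weld-bot | the upper station: the drill-bot]
2. Keeper goes back to the lower station alone.  [the lower station: the cut-bot, the grip-bot, the paint-bot, the scan-bot, the weld-bot | the upper station: the drill-bot]
3. Keeper goes to the upper station with the scan-bot.  [the lower station: the cut-bot, the grip-bot, the paint-bot, the weld-bot | the upper station: the drill-bot, the scan-bot]
4. Keeper goes back to the lower station with the drill-bot.  [the lower station: the cut-bot, the drill-bot, the grip-bot, the paint-bot, the weld-bot | the upper station: the scan-bot]
5. Keeper goes to the upper station with the cut-bot.  [the lower station: the drill-bot, the grip-bot, the paint-bot, the weld-bot | the upper station: the cut-bot, the scan-bot]
6. Keeper goes back to the lower station alone.  [the lower station: the drill-bot, the grip-bot, the paint-bot, the weld-bot | the upper station: the cut-bot, the scan-bot]
7. Keeper goes to the upper station with the paint-bot.  [the lower station: the drill-bot, the grip-bot, the weld-bot | the upper station: the cut-bot, the paint-bot, the scan-bot]
8. Keeper goes back to the lower station alone.  [the lower station: the drill-bot, the grip-bot, the weld-bot | the upper station: the cut-bot, the paint-bot, the scan-bot]
9. Keeper goes to the upper station with the weld-bot.  [the lower station: the drill-bot, the grip-bot | the upper station: the cut-bot, the paint-bot, the scan-bot, the weld-bot]
10. Keeper goes back to the lower station alone.  [the lower station: the drill-bot, the grip-bot | the upper station: the cut-bot, the paint-bot, the scan-bot, the weld-bot]
11. Keeper goes to the upper station with the grip-bot.  [the lower station: the drill-bot | the upper station: the cut-bot, the grip-bot, the paint-bot, the scan-bot, the weld-bot]
12. Keeper goes back to the lower station alone.  [the lower station: the drill-bot | the upper station: the cut-bot, the grip-bot, the paint-bot, the scan-bot, the weld-bot]
13. Keeper goes to the upper station with the drill-bot.  [the lower station: — | the upper station: the cut-bot, the drill-bot, the grip-bot, the paint-bot, the scan-bot, the weld-bot]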